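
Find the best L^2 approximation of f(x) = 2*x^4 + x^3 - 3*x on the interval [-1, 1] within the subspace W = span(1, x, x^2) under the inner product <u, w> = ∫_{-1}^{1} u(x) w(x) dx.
g(x) = 12*x^2/7 - 12*x/5 - 6/35

The best approximation g ∈ W is the orthogonal projection of f onto W. Writing g = a_0 + a_1 x + a_2 x^2, the coefficients solve the normal equations G · a = b where
  G_{ij} = <φ_i, φ_j> and b_i = <f, φ_i>, with φ_0 = 1, φ_1 = x, φ_2 = x^2.
G =
  [2, 0, 2/3]
  [0, 2/3, 0]
  [2/3, 0, 2/5],
b = (4/5, -8/5, 4/7).
Solving gives a_0 = -6/35, a_1 = -12/5, a_2 = 12/7, so
  g(x) = 12*x^2/7 - 12*x/5 - 6/35.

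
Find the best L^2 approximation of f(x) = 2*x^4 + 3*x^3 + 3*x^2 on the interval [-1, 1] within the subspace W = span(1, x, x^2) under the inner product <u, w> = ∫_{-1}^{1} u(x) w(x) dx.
g(x) = 33*x^2/7 + 9*x/5 - 6/35

The best approximation g ∈ W is the orthogonal projection of f onto W. Writing g = a_0 + a_1 x + a_2 x^2, the coefficients solve the normal equations G · a = b where
  G_{ij} = <φ_i, φ_j> and b_i = <f, φ_i>, with φ_0 = 1, φ_1 = x, φ_2 = x^2.
G =
  [2, 0, 2/3]
  [0, 2/3, 0]
  [2/3, 0, 2/5],
b = (14/5, 6/5, 62/35).
Solving gives a_0 = -6/35, a_1 = 9/5, a_2 = 33/7, so
  g(x) = 33*x^2/7 + 9*x/5 - 6/35.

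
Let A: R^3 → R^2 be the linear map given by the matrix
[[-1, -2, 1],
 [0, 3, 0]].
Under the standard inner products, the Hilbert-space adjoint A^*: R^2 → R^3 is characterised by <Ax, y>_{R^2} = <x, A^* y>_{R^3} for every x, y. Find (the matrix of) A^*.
A^* = A^T =
[[-1, 0],
 [-2, 3],
 [1, 0]]

For real matrices with standard dot products, the defining identity <Ax, y> = <x, A^* y> gives (Ax)^T y = x^T (A^*) y, i.e. x^T A^T y = x^T (A^*) y. Since this holds for all x, y, we must have A^* = A^T. Therefore
A^* =
[[-1, 0],
 [-2, 3],
 [1, 0]].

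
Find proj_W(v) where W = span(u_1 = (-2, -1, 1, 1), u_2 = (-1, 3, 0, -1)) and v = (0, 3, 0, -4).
proj_W(v) = (25/73, 282/73, -51/73, -128/73)

Set up U = [u_1 | ... | u_2] ∈ R^(4×2). The projector onto W = col(U) is P = U (U^T U)^(-1) U^T.
Compute U^T U =
  [7, -2]
  [-2, 11],
and U^T v = (-7, 13).
Solve U^T U · c = U^T v for the coefficients: c = (-51/73, 77/73). The projection is proj_W(v) = U c.
Check: (v - proj_W(v)) · u_1 = 0  (should be 0).
Check: (v - proj_W(v)) · u_2 = 0  (should be 0).
Result: proj_W(v) = (25/73, 282/73, -51/73, -128/73).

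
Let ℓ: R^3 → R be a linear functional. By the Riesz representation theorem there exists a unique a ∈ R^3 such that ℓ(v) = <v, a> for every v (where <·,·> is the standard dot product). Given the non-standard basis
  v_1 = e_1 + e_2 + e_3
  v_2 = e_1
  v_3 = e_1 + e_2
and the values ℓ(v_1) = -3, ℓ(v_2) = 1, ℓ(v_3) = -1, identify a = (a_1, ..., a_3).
a = (1, -2, -2)

Write a = (a_1, ..., a_3) in the standard basis. For each basis vector v_i, ℓ(v_i) = <v_i, a> is a linear equation in the a_j's. Collect the n equations into a matrix system V a = ℓ, where row i of V is v_i (expressed in the standard basis). Since V is invertible (lower-triangular with 1s on the diagonal, up to permutation), solve by back-substitution:
  V =
[[1, 1, 1],
 [1, 0, 0],
 [1, 1, 0]]
  V a = (-3, 1, -1)
Solving gives a = (1, -2, -2).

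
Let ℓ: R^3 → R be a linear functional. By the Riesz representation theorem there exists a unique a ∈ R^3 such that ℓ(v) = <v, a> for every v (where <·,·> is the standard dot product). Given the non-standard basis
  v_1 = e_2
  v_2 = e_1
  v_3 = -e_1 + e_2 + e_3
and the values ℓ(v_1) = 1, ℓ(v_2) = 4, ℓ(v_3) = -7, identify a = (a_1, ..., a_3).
a = (4, 1, -4)

Write a = (a_1, ..., a_3) in the standard basis. For each basis vector v_i, ℓ(v_i) = <v_i, a> is a linear equation in the a_j's. Collect the n equations into a matrix system V a = ℓ, where row i of V is v_i (expressed in the standard basis). Since V is invertible (lower-triangular with 1s on the diagonal, up to permutation), solve by back-substitution:
  V =
[[0, 1, 0],
 [1, 0, 0],
 [-1, 1, 1]]
  V a = (1, 4, -7)
Solving gives a = (4, 1, -4).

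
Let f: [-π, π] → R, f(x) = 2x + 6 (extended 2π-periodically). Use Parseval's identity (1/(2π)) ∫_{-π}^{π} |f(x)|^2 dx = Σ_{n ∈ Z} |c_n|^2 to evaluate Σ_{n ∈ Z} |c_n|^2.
Σ |c_n|^2 = 4π^2/3 + 36

Expand and integrate term by term over [-π, π]:
  ∫ (2x)^2 dx = 4·(2π^3/3); ∫ 2·2·(6)·x dx = 0 (odd integrand); ∫ 6^2 dx = 36·2π.
So (1/(2π)) ∫_{-π}^{π} (2x + 6)^2 dx = 4π^2/3 + 36 = 4π^2/3 + 36.
Parseval ⇒ Σ |c_n|^2 = 4π^2/3 + 36.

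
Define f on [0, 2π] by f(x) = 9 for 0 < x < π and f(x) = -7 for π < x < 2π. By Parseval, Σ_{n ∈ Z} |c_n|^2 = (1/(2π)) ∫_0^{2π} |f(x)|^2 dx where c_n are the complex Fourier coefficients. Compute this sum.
Σ |c_n|^2 = 65

Parseval equates the L^2 energy of f (normalised by 1/(2π)) with the ℓ^2 sum of its Fourier coefficients: (1/(2π)) ∫_0^{2π} |f|^2 = Σ |c_n|^2.
Compute the left side: (1/(2π)) [∫_0^π 9^2 dx + ∫_π^{2π} (-7)^2 dx] = (1/(2π)) · (81π + 49π) = (81 + 49)/2 = 65.
So Σ_{n ∈ Z} |c_n|^2 = 65.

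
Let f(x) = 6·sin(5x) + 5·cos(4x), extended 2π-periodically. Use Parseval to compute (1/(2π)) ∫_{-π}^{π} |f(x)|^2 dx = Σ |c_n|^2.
Σ |c_n|^2 = 61/2

Expand |f|^2 and use orthogonality of {sin(nx), cos(mx)} on [-π, π]:
  ∫_{-π}^{π} sin(nx)^2 dx = π, ∫ cos(mx)^2 dx = π, and cross terms integrate to 0.
So ∫_{-π}^{π} f(x)^2 dx = 6^2 · π + 5^2 · π = (36 + 25)π.
Divide by 2π: (36 + 25)/2 = 61/2.
By Parseval, this equals Σ |c_n|^2.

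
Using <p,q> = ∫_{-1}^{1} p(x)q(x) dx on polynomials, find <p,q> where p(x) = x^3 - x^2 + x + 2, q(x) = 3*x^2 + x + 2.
<p,q> = 158/15

Expand the product: p(x)·q(x) = 3*x^5 - 2*x^4 + 4*x^3 + 5*x^2 + 4*x + 4.
∫_{-1}^{1} of each monomial x^k gives [2/(k+1) if k even, 0 if k odd]. Integrating term-by-term (or equivalently evaluating the antiderivative F(x) = x^6/2 - 2*x^5/5 + x^4 + 5*x^3/3 + 2*x^2 + 4*x at the endpoints):
  F(1) − F(−1) = 263/30 − (-53/30) = 158/15.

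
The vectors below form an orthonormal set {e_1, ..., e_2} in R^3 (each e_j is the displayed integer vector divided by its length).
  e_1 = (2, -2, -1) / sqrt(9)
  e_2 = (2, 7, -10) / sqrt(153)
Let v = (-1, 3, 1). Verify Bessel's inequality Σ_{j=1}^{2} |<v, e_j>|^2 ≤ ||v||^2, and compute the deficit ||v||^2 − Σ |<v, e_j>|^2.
Σ |<v, e_j>|^2 = 162/17; ||v||^2 = 11; deficit = 25/17

Write each e_j = u_j / sqrt(<u_j, u_j>) where u_j is the displayed integer vector. Then <v, e_j> = <v, u_j> / sqrt(<u_j, u_j>), so |<v, e_j>|^2 = <v, u_j>^2 / <u_j, u_j>.
Coefficients: <v, e_1> = -9/sqrt(9), <v, e_2> = 9/sqrt(153).
Square and sum: Σ |<v, e_j>|^2 = 162/17.
Compute ||v||^2 = v·v = 11.
Deficit = 11 − 162/17 = 25/17 ≥ 0, confirming Bessel's inequality. (The deficit equals ||v − Σ <v,e_j> e_j||^2, the squared distance from v to span{e_j}.)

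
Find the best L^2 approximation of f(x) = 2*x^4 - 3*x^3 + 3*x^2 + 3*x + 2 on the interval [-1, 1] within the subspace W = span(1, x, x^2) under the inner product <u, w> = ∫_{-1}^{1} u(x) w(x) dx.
g(x) = 33*x^2/7 + 6*x/5 + 64/35

The best approximation g ∈ W is the orthogonal projection of f onto W. Writing g = a_0 + a_1 x + a_2 x^2, the coefficients solve the normal equations G · a = b where
  G_{ij} = <φ_i, φ_j> and b_i = <f, φ_i>, with φ_0 = 1, φ_1 = x, φ_2 = x^2.
G =
  [2, 0, 2/3]
  [0, 2/3, 0]
  [2/3, 0, 2/5],
b = (34/5, 4/5, 326/105).
Solving gives a_0 = 64/35, a_1 = 6/5, a_2 = 33/7, so
  g(x) = 33*x^2/7 + 6*x/5 + 64/35.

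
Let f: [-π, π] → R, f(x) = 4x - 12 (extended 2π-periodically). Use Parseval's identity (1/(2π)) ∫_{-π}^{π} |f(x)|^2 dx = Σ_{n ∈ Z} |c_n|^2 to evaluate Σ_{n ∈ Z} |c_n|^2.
Σ |c_n|^2 = 16π^2/3 + 144

Expand and integrate term by term over [-π, π]:
  ∫ (4x)^2 dx = 16·(2π^3/3); ∫ 2·4·(-12)·x dx = 0 (odd integrand); ∫ (-12)^2 dx = 144·2π.
So (1/(2π)) ∫_{-π}^{π} (4x - 12)^2 dx = 16π^2/3 + 144 = 16π^2/3 + 144.
Parseval ⇒ Σ |c_n|^2 = 16π^2/3 + 144.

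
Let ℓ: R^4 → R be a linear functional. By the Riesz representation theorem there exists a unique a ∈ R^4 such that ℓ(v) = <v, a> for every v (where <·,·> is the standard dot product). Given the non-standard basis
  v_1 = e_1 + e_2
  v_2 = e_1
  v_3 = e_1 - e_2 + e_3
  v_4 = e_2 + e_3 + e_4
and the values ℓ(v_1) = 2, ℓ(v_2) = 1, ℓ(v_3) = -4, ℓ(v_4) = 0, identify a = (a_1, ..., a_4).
a = (1, 1, -4, 3)

Write a = (a_1, ..., a_4) in the standard basis. For each basis vector v_i, ℓ(v_i) = <v_i, a> is a linear equation in the a_j's. Collect the n equations into a matrix system V a = ℓ, where row i of V is v_i (expressed in the standard basis). Since V is invertible (lower-triangular with 1s on the diagonal, up to permutation), solve by back-substitution:
  V =
[[1, 1, 0, 0],
 [1, 0, 0, 0],
 [1, -1, 1, 0],
 [0, 1, 1, 1]]
  V a = (2, 1, -4, 0)
Solving gives a = (1, 1, -4, 3).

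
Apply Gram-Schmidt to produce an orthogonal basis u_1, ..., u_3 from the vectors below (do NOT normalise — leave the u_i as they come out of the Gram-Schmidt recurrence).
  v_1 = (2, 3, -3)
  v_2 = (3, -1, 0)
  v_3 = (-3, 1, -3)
Orthogonal basis:
  u_1 = (2, 3, -3)
  u_2 = (30/11, -31/22, 9/22)
  u_3 = (-99/211, -297/211, -363/211)

Apply the Gram-Schmidt recurrence
  u_1 = v_1
  u_i = v_i − Σ_{j<i} ((v_i · u_j) / (u_j · u_j)) · u_j.

Step by step this gives:
  u_1 = (2, 3, -3)
  u_2 = (30/11, -31/22, 9/22)
  u_3 = (-99/211, -297/211, -363/211)

Orthogonality check:
  u_2 · u_1 = 0 (should be 0)
  u_3 · u_1 = 0 (should be 0)
  u_3 · u_2 = 0 (should be 0)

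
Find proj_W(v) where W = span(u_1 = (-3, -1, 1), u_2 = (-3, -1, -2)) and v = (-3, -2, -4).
proj_W(v) = (-33/10, -11/10, -4)

Set up U = [u_1 | ... | u_2] ∈ R^(3×2). The projector onto W = col(U) is P = U (U^T U)^(-1) U^T.
Compute U^T U =
  [11, 8]
  [8, 14],
and U^T v = (7, 19).
Solve U^T U · c = U^T v for the coefficients: c = (-3/5, 17/10). The projection is proj_W(v) = U c.
Check: (v - proj_W(v)) · u_1 = 0  (should be 0).
Check: (v - proj_W(v)) · u_2 = 0  (should be 0).
Result: proj_W(v) = (-33/10, -11/10, -4).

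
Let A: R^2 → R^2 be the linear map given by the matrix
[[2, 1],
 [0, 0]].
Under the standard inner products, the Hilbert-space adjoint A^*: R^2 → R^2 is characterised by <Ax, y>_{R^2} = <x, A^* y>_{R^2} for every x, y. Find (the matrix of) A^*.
A^* = A^T =
[[2, 0],
 [1, 0]]

For real matrices with standard dot products, the defining identity <Ax, y> = <x, A^* y> gives (Ax)^T y = x^T (A^*) y, i.e. x^T A^T y = x^T (A^*) y. Since this holds for all x, y, we must have A^* = A^T. Therefore
A^* =
[[2, 0],
 [1, 0]].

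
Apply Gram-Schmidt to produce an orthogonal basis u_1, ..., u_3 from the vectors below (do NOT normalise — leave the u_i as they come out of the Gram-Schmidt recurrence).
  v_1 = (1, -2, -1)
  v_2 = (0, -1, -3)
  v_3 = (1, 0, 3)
Orthogonal basis:
  u_1 = (1, -2, -1)
  u_2 = (-5/6, 2/3, -13/6)
  u_3 = (2/7, 6/35, -2/35)

Apply the Gram-Schmidt recurrence
  u_1 = v_1
  u_i = v_i − Σ_{j<i} ((v_i · u_j) / (u_j · u_j)) · u_j.

Step by step this gives:
  u_1 = (1, -2, -1)
  u_2 = (-5/6, 2/3, -13/6)
  u_3 = (2/7, 6/35, -2/35)

Orthogonality check:
  u_2 · u_1 = 0 (should be 0)
  u_3 · u_1 = 0 (should be 0)
  u_3 · u_2 = 0 (should be 0)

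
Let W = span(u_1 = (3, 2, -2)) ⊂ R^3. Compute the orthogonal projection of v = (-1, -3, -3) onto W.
proj_W(v) = (-9/17, -6/17, 6/17)

Set up U = [u_1 | ... | u_1] ∈ R^(3×1). The projector onto W = col(U) is P = U (U^T U)^(-1) U^T.
Compute U^T U =
  [17],
and U^T v = (-3).
Solve U^T U · c = U^T v for the coefficients: c = (-3/17). The projection is proj_W(v) = U c.
Check: (v - proj_W(v)) · u_1 = 0  (should be 0).
Result: proj_W(v) = (-9/17, -6/17, 6/17).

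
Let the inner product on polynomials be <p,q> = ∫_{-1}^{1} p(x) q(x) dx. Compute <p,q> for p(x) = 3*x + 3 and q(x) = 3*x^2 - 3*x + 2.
<p,q> = 12

Expand the product: p(x)·q(x) = 9*x^3 - 3*x + 6.
∫_{-1}^{1} of each monomial x^k gives [2/(k+1) if k even, 0 if k odd]. Integrating term-by-term (or equivalently evaluating the antiderivative F(x) = 9*x^4/4 - 3*x^2/2 + 6*x at the endpoints):
  F(1) − F(−1) = 27/4 − (-21/4) = 12.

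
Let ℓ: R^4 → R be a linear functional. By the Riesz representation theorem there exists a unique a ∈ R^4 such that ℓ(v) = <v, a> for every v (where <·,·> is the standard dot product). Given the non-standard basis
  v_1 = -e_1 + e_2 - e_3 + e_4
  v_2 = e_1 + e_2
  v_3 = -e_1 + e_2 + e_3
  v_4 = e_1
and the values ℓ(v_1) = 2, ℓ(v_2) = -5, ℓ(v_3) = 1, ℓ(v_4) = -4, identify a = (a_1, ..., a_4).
a = (-4, -1, -2, -3)

Write a = (a_1, ..., a_4) in the standard basis. For each basis vector v_i, ℓ(v_i) = <v_i, a> is a linear equation in the a_j's. Collect the n equations into a matrix system V a = ℓ, where row i of V is v_i (expressed in the standard basis). Since V is invertible (lower-triangular with 1s on the diagonal, up to permutation), solve by back-substitution:
  V =
[[-1, 1, -1, 1],
 [1, 1, 0, 0],
 [-1, 1, 1, 0],
 [1, 0, 0, 0]]
  V a = (2, -5, 1, -4)
Solving gives a = (-4, -1, -2, -3).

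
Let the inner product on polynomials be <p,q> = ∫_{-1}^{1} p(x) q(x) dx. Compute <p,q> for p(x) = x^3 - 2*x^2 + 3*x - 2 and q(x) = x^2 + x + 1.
<p,q> = -76/15

Expand the product: p(x)·q(x) = x^5 - x^4 + 2*x^3 - x^2 + x - 2.
∫_{-1}^{1} of each monomial x^k gives [2/(k+1) if k even, 0 if k odd]. Integrating term-by-term (or equivalently evaluating the antiderivative F(x) = x^6/6 - x^5/5 + x^4/2 - x^3/3 + x^2/2 - 2*x at the endpoints):
  F(1) − F(−1) = -41/30 − (37/10) = -76/15.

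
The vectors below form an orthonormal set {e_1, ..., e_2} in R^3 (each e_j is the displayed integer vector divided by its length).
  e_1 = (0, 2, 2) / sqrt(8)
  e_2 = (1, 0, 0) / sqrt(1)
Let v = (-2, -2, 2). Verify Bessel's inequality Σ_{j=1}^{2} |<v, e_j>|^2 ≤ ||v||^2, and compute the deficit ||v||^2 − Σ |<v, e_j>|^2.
Σ |<v, e_j>|^2 = 4; ||v||^2 = 12; deficit = 8

Write each e_j = u_j / sqrt(<u_j, u_j>) where u_j is the displayed integer vector. Then <v, e_j> = <v, u_j> / sqrt(<u_j, u_j>), so |<v, e_j>|^2 = <v, u_j>^2 / <u_j, u_j>.
Coefficients: <v, e_1> = 0/sqrt(8), <v, e_2> = -2/sqrt(1).
Square and sum: Σ |<v, e_j>|^2 = 4.
Compute ||v||^2 = v·v = 12.
Deficit = 12 − 4 = 8 ≥ 0, confirming Bessel's inequality. (The deficit equals ||v − Σ <v,e_j> e_j||^2, the squared distance from v to span{e_j}.)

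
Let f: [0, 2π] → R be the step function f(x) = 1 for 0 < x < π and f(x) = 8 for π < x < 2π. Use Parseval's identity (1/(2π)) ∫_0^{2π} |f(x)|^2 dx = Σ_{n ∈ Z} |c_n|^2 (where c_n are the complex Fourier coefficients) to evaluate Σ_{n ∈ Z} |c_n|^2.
Σ |c_n|^2 = 65/2

Parseval equates the L^2 energy of f (normalised by 1/(2π)) with the ℓ^2 sum of its Fourier coefficients: (1/(2π)) ∫_0^{2π} |f|^2 = Σ |c_n|^2.
Compute the left side: (1/(2π)) [∫_0^π 1^2 dx + ∫_π^{2π} 8^2 dx] = (1/(2π)) · (1π + 64π) = (1 + 64)/2 = 65/2.
So Σ_{n ∈ Z} |c_n|^2 = 65/2.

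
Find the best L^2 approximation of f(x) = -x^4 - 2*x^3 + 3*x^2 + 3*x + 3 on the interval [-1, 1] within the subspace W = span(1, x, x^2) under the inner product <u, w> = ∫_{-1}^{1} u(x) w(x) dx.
g(x) = 15*x^2/7 + 9*x/5 + 108/35

The best approximation g ∈ W is the orthogonal projection of f onto W. Writing g = a_0 + a_1 x + a_2 x^2, the coefficients solve the normal equations G · a = b where
  G_{ij} = <φ_i, φ_j> and b_i = <f, φ_i>, with φ_0 = 1, φ_1 = x, φ_2 = x^2.
G =
  [2, 0, 2/3]
  [0, 2/3, 0]
  [2/3, 0, 2/5],
b = (38/5, 6/5, 102/35).
Solving gives a_0 = 108/35, a_1 = 9/5, a_2 = 15/7, so
  g(x) = 15*x^2/7 + 9*x/5 + 108/35.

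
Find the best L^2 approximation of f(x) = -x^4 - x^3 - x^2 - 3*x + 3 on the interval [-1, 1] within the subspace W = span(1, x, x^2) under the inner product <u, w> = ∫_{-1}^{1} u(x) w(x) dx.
g(x) = -13*x^2/7 - 18*x/5 + 108/35

The best approximation g ∈ W is the orthogonal projection of f onto W. Writing g = a_0 + a_1 x + a_2 x^2, the coefficients solve the normal equations G · a = b where
  G_{ij} = <φ_i, φ_j> and b_i = <f, φ_i>, with φ_0 = 1, φ_1 = x, φ_2 = x^2.
G =
  [2, 0, 2/3]
  [0, 2/3, 0]
  [2/3, 0, 2/5],
b = (74/15, -12/5, 46/35).
Solving gives a_0 = 108/35, a_1 = -18/5, a_2 = -13/7, so
  g(x) = -13*x^2/7 - 18*x/5 + 108/35.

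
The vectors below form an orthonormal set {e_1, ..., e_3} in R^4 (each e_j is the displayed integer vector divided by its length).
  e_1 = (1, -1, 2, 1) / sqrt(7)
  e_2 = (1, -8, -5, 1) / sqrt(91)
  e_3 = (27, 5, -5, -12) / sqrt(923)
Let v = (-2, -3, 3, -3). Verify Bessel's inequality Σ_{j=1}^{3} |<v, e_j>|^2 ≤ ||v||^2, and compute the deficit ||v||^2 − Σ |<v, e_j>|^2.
Σ |<v, e_j>|^2 = 352/71; ||v||^2 = 31; deficit = 1849/71

Write each e_j = u_j / sqrt(<u_j, u_j>) where u_j is the displayed integer vector. Then <v, e_j> = <v, u_j> / sqrt(<u_j, u_j>), so |<v, e_j>|^2 = <v, u_j>^2 / <u_j, u_j>.
Coefficients: <v, e_1> = 4/sqrt(7), <v, e_2> = 4/sqrt(91), <v, e_3> = -48/sqrt(923).
Square and sum: Σ |<v, e_j>|^2 = 352/71.
Compute ||v||^2 = v·v = 31.
Deficit = 31 − 352/71 = 1849/71 ≥ 0, confirming Bessel's inequality. (The deficit equals ||v − Σ <v,e_j> e_j||^2, the squared distance from v to span{e_j}.)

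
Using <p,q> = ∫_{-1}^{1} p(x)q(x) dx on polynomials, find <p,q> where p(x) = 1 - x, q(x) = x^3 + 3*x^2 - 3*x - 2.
<p,q> = -2/5

Expand the product: p(x)·q(x) = -x^4 - 2*x^3 + 6*x^2 - x - 2.
∫_{-1}^{1} of each monomial x^k gives [2/(k+1) if k even, 0 if k odd]. Integrating term-by-term (or equivalently evaluating the antiderivative F(x) = -x^5/5 - x^4/2 + 2*x^3 - x^2/2 - 2*x at the endpoints):
  F(1) − F(−1) = -6/5 − (-4/5) = -2/5.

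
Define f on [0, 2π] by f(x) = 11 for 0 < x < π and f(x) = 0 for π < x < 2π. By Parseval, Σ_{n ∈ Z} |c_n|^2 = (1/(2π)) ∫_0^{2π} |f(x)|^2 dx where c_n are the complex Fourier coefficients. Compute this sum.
Σ |c_n|^2 = 121/2

Parseval equates the L^2 energy of f (normalised by 1/(2π)) with the ℓ^2 sum of its Fourier coefficients: (1/(2π)) ∫_0^{2π} |f|^2 = Σ |c_n|^2.
Compute the left side: (1/(2π)) [∫_0^π 11^2 dx + ∫_π^{2π} 0^2 dx] = (1/(2π)) · (121π + 0π) = (121 + 0)/2 = 121/2.
So Σ_{n ∈ Z} |c_n|^2 = 121/2.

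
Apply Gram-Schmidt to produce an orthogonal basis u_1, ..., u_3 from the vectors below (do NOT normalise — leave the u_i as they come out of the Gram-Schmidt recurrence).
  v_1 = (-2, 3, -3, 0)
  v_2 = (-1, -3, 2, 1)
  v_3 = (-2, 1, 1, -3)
Orthogonal basis:
  u_1 = (-2, 3, -3, 0)
  u_2 = (-24/11, -27/22, 5/22, 1)
  u_3 = (-246/161, 83/161, 247/161, -491/161)

Apply the Gram-Schmidt recurrence
  u_1 = v_1
  u_i = v_i − Σ_{j<i} ((v_i · u_j) / (u_j · u_j)) · u_j.

Step by step this gives:
  u_1 = (-2, 3, -3, 0)
  u_2 = (-24/11, -27/22, 5/22, 1)
  u_3 = (-246/161, 83/161, 247/161, -491/161)

Orthogonality check:
  u_2 · u_1 = 0 (should be 0)
  u_3 · u_1 = 0 (should be 0)
  u_3 · u_2 = 0 (should be 0)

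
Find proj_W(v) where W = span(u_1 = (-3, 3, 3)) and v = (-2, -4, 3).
proj_W(v) = (-1/3, 1/3, 1/3)

Set up U = [u_1 | ... | u_1] ∈ R^(3×1). The projector onto W = col(U) is P = U (U^T U)^(-1) U^T.
Compute U^T U =
  [27],
and U^T v = (3).
Solve U^T U · c = U^T v for the coefficients: c = (1/9). The projection is proj_W(v) = U c.
Check: (v - proj_W(v)) · u_1 = 0  (should be 0).
Result: proj_W(v) = (-1/3, 1/3, 1/3).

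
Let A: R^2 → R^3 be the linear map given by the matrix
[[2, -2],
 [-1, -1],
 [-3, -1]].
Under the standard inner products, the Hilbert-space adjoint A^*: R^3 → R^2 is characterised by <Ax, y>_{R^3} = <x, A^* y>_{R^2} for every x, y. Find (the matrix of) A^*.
A^* = A^T =
[[2, -1, -3],
 [-2, -1, -1]]

For real matrices with standard dot products, the defining identity <Ax, y> = <x, A^* y> gives (Ax)^T y = x^T (A^*) y, i.e. x^T A^T y = x^T (A^*) y. Since this holds for all x, y, we must have A^* = A^T. Therefore
A^* =
[[2, -1, -3],
 [-2, -1, -1]].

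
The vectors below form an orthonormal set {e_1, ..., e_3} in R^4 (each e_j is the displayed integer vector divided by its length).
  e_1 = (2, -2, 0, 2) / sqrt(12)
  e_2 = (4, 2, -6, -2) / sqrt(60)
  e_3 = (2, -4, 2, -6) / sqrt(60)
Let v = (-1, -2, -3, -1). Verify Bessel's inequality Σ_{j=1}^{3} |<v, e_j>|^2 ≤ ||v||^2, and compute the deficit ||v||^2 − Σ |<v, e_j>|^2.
Σ |<v, e_j>|^2 = 3; ||v||^2 = 15; deficit = 12

Write each e_j = u_j / sqrt(<u_j, u_j>) where u_j is the displayed integer vector. Then <v, e_j> = <v, u_j> / sqrt(<u_j, u_j>), so |<v, e_j>|^2 = <v, u_j>^2 / <u_j, u_j>.
Coefficients: <v, e_1> = 0/sqrt(12), <v, e_2> = 12/sqrt(60), <v, e_3> = 6/sqrt(60).
Square and sum: Σ |<v, e_j>|^2 = 3.
Compute ||v||^2 = v·v = 15.
Deficit = 15 − 3 = 12 ≥ 0, confirming Bessel's inequality. (The deficit equals ||v − Σ <v,e_j> e_j||^2, the squared distance from v to span{e_j}.)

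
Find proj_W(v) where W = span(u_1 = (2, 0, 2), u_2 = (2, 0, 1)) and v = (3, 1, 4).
proj_W(v) = (3, 0, 4)

Set up U = [u_1 | ... | u_2] ∈ R^(3×2). The projector onto W = col(U) is P = U (U^T U)^(-1) U^T.
Compute U^T U =
  [8, 6]
  [6, 5],
and U^T v = (14, 10).
Solve U^T U · c = U^T v for the coefficients: c = (5/2, -1). The projection is proj_W(v) = U c.
Check: (v - proj_W(v)) · u_1 = 0  (should be 0).
Check: (v - proj_W(v)) · u_2 = 0  (should be 0).
Result: proj_W(v) = (3, 0, 4).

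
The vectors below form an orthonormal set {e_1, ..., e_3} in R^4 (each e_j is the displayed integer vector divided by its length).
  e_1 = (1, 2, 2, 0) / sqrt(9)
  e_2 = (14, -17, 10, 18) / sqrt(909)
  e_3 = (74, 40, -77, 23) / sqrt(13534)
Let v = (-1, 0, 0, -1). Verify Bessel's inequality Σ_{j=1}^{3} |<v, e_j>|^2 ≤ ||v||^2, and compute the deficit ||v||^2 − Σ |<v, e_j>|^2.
Σ |<v, e_j>|^2 = 259/134; ||v||^2 = 2; deficit = 9/134

Write each e_j = u_j / sqrt(<u_j, u_j>) where u_j is the displayed integer vector. Then <v, e_j> = <v, u_j> / sqrt(<u_j, u_j>), so |<v, e_j>|^2 = <v, u_j>^2 / <u_j, u_j>.
Coefficients: <v, e_1> = -1/sqrt(9), <v, e_2> = -32/sqrt(909), <v, e_3> = -97/sqrt(13534).
Square and sum: Σ |<v, e_j>|^2 = 259/134.
Compute ||v||^2 = v·v = 2.
Deficit = 2 − 259/134 = 9/134 ≥ 0, confirming Bessel's inequality. (The deficit equals ||v − Σ <v,e_j> e_j||^2, the squared distance from v to span{e_j}.)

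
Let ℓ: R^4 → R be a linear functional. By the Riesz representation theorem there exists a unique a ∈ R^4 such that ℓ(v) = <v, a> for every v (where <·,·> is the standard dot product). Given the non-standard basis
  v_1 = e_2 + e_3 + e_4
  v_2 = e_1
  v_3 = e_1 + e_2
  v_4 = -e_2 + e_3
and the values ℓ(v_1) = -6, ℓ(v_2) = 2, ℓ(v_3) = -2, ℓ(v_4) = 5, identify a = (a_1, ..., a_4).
a = (2, -4, 1, -3)

Write a = (a_1, ..., a_4) in the standard basis. For each basis vector v_i, ℓ(v_i) = <v_i, a> is a linear equation in the a_j's. Collect the n equations into a matrix system V a = ℓ, where row i of V is v_i (expressed in the standard basis). Since V is invertible (lower-triangular with 1s on the diagonal, up to permutation), solve by back-substitution:
  V =
[[0, 1, 1, 1],
 [1, 0, 0, 0],
 [1, 1, 0, 0],
 [0, -1, 1, 0]]
  V a = (-6, 2, -2, 5)
Solving gives a = (2, -4, 1, -3).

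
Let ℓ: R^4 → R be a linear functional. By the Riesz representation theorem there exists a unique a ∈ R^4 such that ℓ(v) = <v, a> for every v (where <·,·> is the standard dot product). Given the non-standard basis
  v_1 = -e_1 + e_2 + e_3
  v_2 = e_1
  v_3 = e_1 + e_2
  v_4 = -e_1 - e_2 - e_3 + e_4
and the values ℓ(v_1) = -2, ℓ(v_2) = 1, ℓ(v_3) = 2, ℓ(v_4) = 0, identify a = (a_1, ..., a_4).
a = (1, 1, -2, 0)

Write a = (a_1, ..., a_4) in the standard basis. For each basis vector v_i, ℓ(v_i) = <v_i, a> is a linear equation in the a_j's. Collect the n equations into a matrix system V a = ℓ, where row i of V is v_i (expressed in the standard basis). Since V is invertible (lower-triangular with 1s on the diagonal, up to permutation), solve by back-substitution:
  V =
[[-1, 1, 1, 0],
 [1, 0, 0, 0],
 [1, 1, 0, 0],
 [-1, -1, -1, 1]]
  V a = (-2, 1, 2, 0)
Solving gives a = (1, 1, -2, 0).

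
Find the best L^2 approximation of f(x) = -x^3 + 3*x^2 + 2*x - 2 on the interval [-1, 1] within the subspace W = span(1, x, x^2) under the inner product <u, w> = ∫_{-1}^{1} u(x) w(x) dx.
g(x) = 3*x^2 + 7*x/5 - 2

The best approximation g ∈ W is the orthogonal projection of f onto W. Writing g = a_0 + a_1 x + a_2 x^2, the coefficients solve the normal equations G · a = b where
  G_{ij} = <φ_i, φ_j> and b_i = <f, φ_i>, with φ_0 = 1, φ_1 = x, φ_2 = x^2.
G =
  [2, 0, 2/3]
  [0, 2/3, 0]
  [2/3, 0, 2/5],
b = (-2, 14/15, -2/15).
Solving gives a_0 = -2, a_1 = 7/5, a_2 = 3, so
  g(x) = 3*x^2 + 7*x/5 - 2.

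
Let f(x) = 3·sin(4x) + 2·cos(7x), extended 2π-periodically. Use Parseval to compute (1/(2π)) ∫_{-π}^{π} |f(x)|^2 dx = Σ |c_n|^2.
Σ |c_n|^2 = 13/2

Expand |f|^2 and use orthogonality of {sin(nx), cos(mx)} on [-π, π]:
  ∫_{-π}^{π} sin(nx)^2 dx = π, ∫ cos(mx)^2 dx = π, and cross terms integrate to 0.
So ∫_{-π}^{π} f(x)^2 dx = 3^2 · π + 2^2 · π = (9 + 4)π.
Divide by 2π: (9 + 4)/2 = 13/2.
By Parseval, this equals Σ |c_n|^2.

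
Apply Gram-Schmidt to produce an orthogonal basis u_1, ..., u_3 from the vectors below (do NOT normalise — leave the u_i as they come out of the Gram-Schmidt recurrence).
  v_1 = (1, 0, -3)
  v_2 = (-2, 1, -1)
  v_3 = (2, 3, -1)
Orthogonal basis:
  u_1 = (1, 0, -3)
  u_2 = (-21/10, 1, -7/10)
  u_3 = (78/59, 182/59, 26/59)

Apply the Gram-Schmidt recurrence
  u_1 = v_1
  u_i = v_i − Σ_{j<i} ((v_i · u_j) / (u_j · u_j)) · u_j.

Step by step this gives:
  u_1 = (1, 0, -3)
  u_2 = (-21/10, 1, -7/10)
  u_3 = (78/59, 182/59, 26/59)

Orthogonality check:
  u_2 · u_1 = 0 (should be 0)
  u_3 · u_1 = 0 (should be 0)
  u_3 · u_2 = 0 (should be 0)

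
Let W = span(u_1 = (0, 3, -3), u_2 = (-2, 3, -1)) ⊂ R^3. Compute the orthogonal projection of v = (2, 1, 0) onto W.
proj_W(v) = (1, 0, -1)

Set up U = [u_1 | ... | u_2] ∈ R^(3×2). The projector onto W = col(U) is P = U (U^T U)^(-1) U^T.
Compute U^T U =
  [18, 12]
  [12, 14],
and U^T v = (3, -1).
Solve U^T U · c = U^T v for the coefficients: c = (1/2, -1/2). The projection is proj_W(v) = U c.
Check: (v - proj_W(v)) · u_1 = 0  (should be 0).
Check: (v - proj_W(v)) · u_2 = 0  (should be 0).
Result: proj_W(v) = (1, 0, -1).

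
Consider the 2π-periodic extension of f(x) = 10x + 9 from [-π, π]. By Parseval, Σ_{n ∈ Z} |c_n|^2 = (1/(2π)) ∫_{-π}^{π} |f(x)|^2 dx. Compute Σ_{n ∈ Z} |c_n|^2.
Σ |c_n|^2 = 100π^2/3 + 81

Expand and integrate term by term over [-π, π]:
  ∫ (10x)^2 dx = 100·(2π^3/3); ∫ 2·10·(9)·x dx = 0 (odd integrand); ∫ 9^2 dx = 81·2π.
So (1/(2π)) ∫_{-π}^{π} (10x + 9)^2 dx = 100π^2/3 + 81 = 100π^2/3 + 81.
Parseval ⇒ Σ |c_n|^2 = 100π^2/3 + 81.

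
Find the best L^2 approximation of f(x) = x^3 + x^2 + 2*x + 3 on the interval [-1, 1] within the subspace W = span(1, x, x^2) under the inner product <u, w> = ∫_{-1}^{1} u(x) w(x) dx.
g(x) = x^2 + 13*x/5 + 3

The best approximation g ∈ W is the orthogonal projection of f onto W. Writing g = a_0 + a_1 x + a_2 x^2, the coefficients solve the normal equations G · a = b where
  G_{ij} = <φ_i, φ_j> and b_i = <f, φ_i>, with φ_0 = 1, φ_1 = x, φ_2 = x^2.
G =
  [2, 0, 2/3]
  [0, 2/3, 0]
  [2/3, 0, 2/5],
b = (20/3, 26/15, 12/5).
Solving gives a_0 = 3, a_1 = 13/5, a_2 = 1, so
  g(x) = x^2 + 13*x/5 + 3.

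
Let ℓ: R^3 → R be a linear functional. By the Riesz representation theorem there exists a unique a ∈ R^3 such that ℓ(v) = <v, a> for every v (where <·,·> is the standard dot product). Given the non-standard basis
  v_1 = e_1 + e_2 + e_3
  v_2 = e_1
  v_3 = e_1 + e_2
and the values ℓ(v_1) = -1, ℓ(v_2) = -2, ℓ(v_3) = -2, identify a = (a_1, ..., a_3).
a = (-2, 0, 1)

Write a = (a_1, ..., a_3) in the standard basis. For each basis vector v_i, ℓ(v_i) = <v_i, a> is a linear equation in the a_j's. Collect the n equations into a matrix system V a = ℓ, where row i of V is v_i (expressed in the standard basis). Since V is invertible (lower-triangular with 1s on the diagonal, up to permutation), solve by back-substitution:
  V =
[[1, 1, 1],
 [1, 0, 0],
 [1, 1, 0]]
  V a = (-1, -2, -2)
Solving gives a = (-2, 0, 1).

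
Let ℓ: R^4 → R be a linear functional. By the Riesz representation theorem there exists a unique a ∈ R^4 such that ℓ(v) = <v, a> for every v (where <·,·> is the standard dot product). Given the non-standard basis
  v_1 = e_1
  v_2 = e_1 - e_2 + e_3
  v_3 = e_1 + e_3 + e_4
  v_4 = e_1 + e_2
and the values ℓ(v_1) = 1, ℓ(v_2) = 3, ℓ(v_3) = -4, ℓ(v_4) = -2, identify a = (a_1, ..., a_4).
a = (1, -3, -1, -4)

Write a = (a_1, ..., a_4) in the standard basis. For each basis vector v_i, ℓ(v_i) = <v_i, a> is a linear equation in the a_j's. Collect the n equations into a matrix system V a = ℓ, where row i of V is v_i (expressed in the standard basis). Since V is invertible (lower-triangular with 1s on the diagonal, up to permutation), solve by back-substitution:
  V =
[[1, 0, 0, 0],
 [1, -1, 1, 0],
 [1, 0, 1, 1],
 [1, 1, 0, 0]]
  V a = (1, 3, -4, -2)
Solving gives a = (1, -3, -1, -4).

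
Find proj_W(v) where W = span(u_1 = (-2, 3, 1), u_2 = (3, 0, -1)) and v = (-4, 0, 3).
proj_W(v) = (-409/91, 15/91, 138/91)

Set up U = [u_1 | ... | u_2] ∈ R^(3×2). The projector onto W = col(U) is P = U (U^T U)^(-1) U^T.
Compute U^T U =
  [14, -7]
  [-7, 10],
and U^T v = (11, -15).
Solve U^T U · c = U^T v for the coefficients: c = (5/91, -19/13). The projection is proj_W(v) = U c.
Check: (v - proj_W(v)) · u_1 = 0  (should be 0).
Check: (v - proj_W(v)) · u_2 = 0  (should be 0).
Result: proj_W(v) = (-409/91, 15/91, 138/91).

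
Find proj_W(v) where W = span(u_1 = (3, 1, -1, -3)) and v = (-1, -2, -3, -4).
proj_W(v) = (3/2, 1/2, -1/2, -3/2)

Set up U = [u_1 | ... | u_1] ∈ R^(4×1). The projector onto W = col(U) is P = U (U^T U)^(-1) U^T.
Compute U^T U =
  [20],
and U^T v = (10).
Solve U^T U · c = U^T v for the coefficients: c = (1/2). The projection is proj_W(v) = U c.
Check: (v - proj_W(v)) · u_1 = 0  (should be 0).
Result: proj_W(v) = (3/2, 1/2, -1/2, -3/2).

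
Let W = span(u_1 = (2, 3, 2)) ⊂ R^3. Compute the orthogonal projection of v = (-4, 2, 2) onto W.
proj_W(v) = (4/17, 6/17, 4/17)

Set up U = [u_1 | ... | u_1] ∈ R^(3×1). The projector onto W = col(U) is P = U (U^T U)^(-1) U^T.
Compute U^T U =
  [17],
and U^T v = (2).
Solve U^T U · c = U^T v for the coefficients: c = (2/17). The projection is proj_W(v) = U c.
Check: (v - proj_W(v)) · u_1 = 0  (should be 0).
Result: proj_W(v) = (4/17, 6/17, 4/17).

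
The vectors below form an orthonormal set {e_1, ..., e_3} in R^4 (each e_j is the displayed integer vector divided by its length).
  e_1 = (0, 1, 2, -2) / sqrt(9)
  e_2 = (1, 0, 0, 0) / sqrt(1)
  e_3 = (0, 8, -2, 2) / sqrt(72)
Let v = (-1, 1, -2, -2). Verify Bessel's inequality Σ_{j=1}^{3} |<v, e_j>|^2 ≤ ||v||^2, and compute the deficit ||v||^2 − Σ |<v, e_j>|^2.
Σ |<v, e_j>|^2 = 2; ||v||^2 = 10; deficit = 8

Write each e_j = u_j / sqrt(<u_j, u_j>) where u_j is the displayed integer vector. Then <v, e_j> = <v, u_j> / sqrt(<u_j, u_j>), so |<v, e_j>|^2 = <v, u_j>^2 / <u_j, u_j>.
Coefficients: <v, e_1> = 1/sqrt(9), <v, e_2> = -1/sqrt(1), <v, e_3> = 8/sqrt(72).
Square and sum: Σ |<v, e_j>|^2 = 2.
Compute ||v||^2 = v·v = 10.
Deficit = 10 − 2 = 8 ≥ 0, confirming Bessel's inequality. (The deficit equals ||v − Σ <v,e_j> e_j||^2, the squared distance from v to span{e_j}.)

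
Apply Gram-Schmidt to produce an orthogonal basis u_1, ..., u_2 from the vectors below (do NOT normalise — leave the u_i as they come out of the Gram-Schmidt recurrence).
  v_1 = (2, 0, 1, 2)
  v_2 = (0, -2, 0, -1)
Orthogonal basis:
  u_1 = (2, 0, 1, 2)
  u_2 = (4/9, -2, 2/9, -5/9)

Apply the Gram-Schmidt recurrence
  u_1 = v_1
  u_i = v_i − Σ_{j<i} ((v_i · u_j) / (u_j · u_j)) · u_j.

Step by step this gives:
  u_1 = (2, 0, 1, 2)
  u_2 = (4/9, -2, 2/9, -5/9)

Orthogonality check:
  u_2 · u_1 = 0 (should be 0)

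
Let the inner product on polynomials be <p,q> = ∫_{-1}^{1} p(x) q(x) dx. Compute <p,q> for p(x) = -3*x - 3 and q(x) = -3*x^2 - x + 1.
<p,q> = 2

Expand the product: p(x)·q(x) = 9*x^3 + 12*x^2 - 3.
∫_{-1}^{1} of each monomial x^k gives [2/(k+1) if k even, 0 if k odd]. Integrating term-by-term (or equivalently evaluating the antiderivative F(x) = 9*x^4/4 + 4*x^3 - 3*x at the endpoints):
  F(1) − F(−1) = 13/4 − (5/4) = 2.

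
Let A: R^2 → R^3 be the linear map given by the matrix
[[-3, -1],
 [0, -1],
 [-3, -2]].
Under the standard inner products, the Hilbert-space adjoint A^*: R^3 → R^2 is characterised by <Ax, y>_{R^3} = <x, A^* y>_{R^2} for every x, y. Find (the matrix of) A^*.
A^* = A^T =
[[-3, 0, -3],
 [-1, -1, -2]]

For real matrices with standard dot products, the defining identity <Ax, y> = <x, A^* y> gives (Ax)^T y = x^T (A^*) y, i.e. x^T A^T y = x^T (A^*) y. Since this holds for all x, y, we must have A^* = A^T. Therefore
A^* =
[[-3, 0, -3],
 [-1, -1, -2]].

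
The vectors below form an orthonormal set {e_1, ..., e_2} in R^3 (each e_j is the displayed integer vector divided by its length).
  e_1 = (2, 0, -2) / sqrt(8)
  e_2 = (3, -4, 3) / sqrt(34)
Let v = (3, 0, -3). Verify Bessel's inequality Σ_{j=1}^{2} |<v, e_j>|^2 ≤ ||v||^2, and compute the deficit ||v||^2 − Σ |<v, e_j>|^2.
Σ |<v, e_j>|^2 = 18; ||v||^2 = 18; deficit = 0

Write each e_j = u_j / sqrt(<u_j, u_j>) where u_j is the displayed integer vector. Then <v, e_j> = <v, u_j> / sqrt(<u_j, u_j>), so |<v, e_j>|^2 = <v, u_j>^2 / <u_j, u_j>.
Coefficients: <v, e_1> = 12/sqrt(8), <v, e_2> = 0/sqrt(34).
Square and sum: Σ |<v, e_j>|^2 = 18.
Compute ||v||^2 = v·v = 18.
Deficit = 18 − 18 = 0 ≥ 0, confirming Bessel's inequality. (The deficit equals ||v − Σ <v,e_j> e_j||^2, the squared distance from v to span{e_j}.)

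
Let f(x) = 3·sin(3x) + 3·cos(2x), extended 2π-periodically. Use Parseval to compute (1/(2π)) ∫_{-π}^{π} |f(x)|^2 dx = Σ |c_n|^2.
Σ |c_n|^2 = 9

Expand |f|^2 and use orthogonality of {sin(nx), cos(mx)} on [-π, π]:
  ∫_{-π}^{π} sin(nx)^2 dx = π, ∫ cos(mx)^2 dx = π, and cross terms integrate to 0.
So ∫_{-π}^{π} f(x)^2 dx = 3^2 · π + 3^2 · π = (9 + 9)π.
Divide by 2π: (9 + 9)/2 = 9.
By Parseval, this equals Σ |c_n|^2.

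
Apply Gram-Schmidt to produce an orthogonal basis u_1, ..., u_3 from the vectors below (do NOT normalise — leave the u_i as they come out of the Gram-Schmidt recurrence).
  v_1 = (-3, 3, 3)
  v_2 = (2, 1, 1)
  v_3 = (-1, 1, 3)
Orthogonal basis:
  u_1 = (-3, 3, 3)
  u_2 = (2, 1, 1)
  u_3 = (0, -1, 1)

Apply the Gram-Schmidt recurrence
  u_1 = v_1
  u_i = v_i − Σ_{j<i} ((v_i · u_j) / (u_j · u_j)) · u_j.

Step by step this gives:
  u_1 = (-3, 3, 3)
  u_2 = (2, 1, 1)
  u_3 = (0, -1, 1)

Orthogonality check:
  u_2 · u_1 = 0 (should be 0)
  u_3 · u_1 = 0 (should be 0)
  u_3 · u_2 = 0 (should be 0)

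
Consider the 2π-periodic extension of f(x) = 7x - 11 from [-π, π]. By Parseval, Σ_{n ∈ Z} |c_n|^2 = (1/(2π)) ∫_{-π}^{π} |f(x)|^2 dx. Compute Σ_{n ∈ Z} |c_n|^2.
Σ |c_n|^2 = 49π^2/3 + 121

Expand and integrate term by term over [-π, π]:
  ∫ (7x)^2 dx = 49·(2π^3/3); ∫ 2·7·(-11)·x dx = 0 (odd integrand); ∫ (-11)^2 dx = 121·2π.
So (1/(2π)) ∫_{-π}^{π} (7x - 11)^2 dx = 49π^2/3 + 121 = 49π^2/3 + 121.
Parseval ⇒ Σ |c_n|^2 = 49π^2/3 + 121.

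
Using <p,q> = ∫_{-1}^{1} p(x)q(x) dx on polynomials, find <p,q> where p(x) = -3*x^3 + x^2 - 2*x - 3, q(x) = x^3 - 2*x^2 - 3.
<p,q> = 614/35

Expand the product: p(x)·q(x) = -3*x^6 + 7*x^5 - 4*x^4 + 10*x^3 + 3*x^2 + 6*x + 9.
∫_{-1}^{1} of each monomial x^k gives [2/(k+1) if k even, 0 if k odd]. Integrating term-by-term (or equivalently evaluating the antiderivative F(x) = -3*x^7/7 + 7*x^6/6 - 4*x^5/5 + 5*x^4/2 + x^3 + 3*x^2 + 9*x at the endpoints):
  F(1) − F(−1) = 1621/105 − (-221/105) = 614/35.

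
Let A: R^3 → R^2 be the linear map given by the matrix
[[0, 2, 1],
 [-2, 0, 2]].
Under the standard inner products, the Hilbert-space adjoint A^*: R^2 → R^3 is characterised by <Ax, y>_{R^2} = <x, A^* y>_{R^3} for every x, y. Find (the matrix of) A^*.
A^* = A^T =
[[0, -2],
 [2, 0],
 [1, 2]]

For real matrices with standard dot products, the defining identity <Ax, y> = <x, A^* y> gives (Ax)^T y = x^T (A^*) y, i.e. x^T A^T y = x^T (A^*) y. Since this holds for all x, y, we must have A^* = A^T. Therefore
A^* =
[[0, -2],
 [2, 0],
 [1, 2]].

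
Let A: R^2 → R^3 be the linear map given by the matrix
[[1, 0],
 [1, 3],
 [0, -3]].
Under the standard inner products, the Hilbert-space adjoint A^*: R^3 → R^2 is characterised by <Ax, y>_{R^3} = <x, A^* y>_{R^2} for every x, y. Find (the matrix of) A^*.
A^* = A^T =
[[1, 1, 0],
 [0, 3, -3]]

For real matrices with standard dot products, the defining identity <Ax, y> = <x, A^* y> gives (Ax)^T y = x^T (A^*) y, i.e. x^T A^T y = x^T (A^*) y. Since this holds for all x, y, we must have A^* = A^T. Therefore
A^* =
[[1, 1, 0],
 [0, 3, -3]].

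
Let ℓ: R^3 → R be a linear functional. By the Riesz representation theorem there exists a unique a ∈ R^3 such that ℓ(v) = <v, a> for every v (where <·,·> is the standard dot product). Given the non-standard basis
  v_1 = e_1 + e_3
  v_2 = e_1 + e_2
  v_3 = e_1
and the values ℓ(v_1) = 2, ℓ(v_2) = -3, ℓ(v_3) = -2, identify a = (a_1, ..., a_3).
a = (-2, -1, 4)

Write a = (a_1, ..., a_3) in the standard basis. For each basis vector v_i, ℓ(v_i) = <v_i, a> is a linear equation in the a_j's. Collect the n equations into a matrix system V a = ℓ, where row i of V is v_i (expressed in the standard basis). Since V is invertible (lower-triangular with 1s on the diagonal, up to permutation), solve by back-substitution:
  V =
[[1, 0, 1],
 [1, 1, 0],
 [1, 0, 0]]
  V a = (2, -3, -2)
Solving gives a = (-2, -1, 4).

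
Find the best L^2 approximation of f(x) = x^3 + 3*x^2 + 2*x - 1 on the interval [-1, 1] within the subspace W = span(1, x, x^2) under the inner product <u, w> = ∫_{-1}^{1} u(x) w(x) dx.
g(x) = 3*x^2 + 13*x/5 - 1

The best approximation g ∈ W is the orthogonal projection of f onto W. Writing g = a_0 + a_1 x + a_2 x^2, the coefficients solve the normal equations G · a = b where
  G_{ij} = <φ_i, φ_j> and b_i = <f, φ_i>, with φ_0 = 1, φ_1 = x, φ_2 = x^2.
G =
  [2, 0, 2/3]
  [0, 2/3, 0]
  [2/3, 0, 2/5],
b = (0, 26/15, 8/15).
Solving gives a_0 = -1, a_1 = 13/5, a_2 = 3, so
  g(x) = 3*x^2 + 13*x/5 - 1.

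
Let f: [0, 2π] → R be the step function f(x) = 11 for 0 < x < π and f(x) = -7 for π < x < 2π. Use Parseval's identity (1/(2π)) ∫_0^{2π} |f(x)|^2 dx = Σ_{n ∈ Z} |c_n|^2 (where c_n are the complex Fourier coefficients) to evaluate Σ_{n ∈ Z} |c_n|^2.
Σ |c_n|^2 = 85

Parseval equates the L^2 energy of f (normalised by 1/(2π)) with the ℓ^2 sum of its Fourier coefficients: (1/(2π)) ∫_0^{2π} |f|^2 = Σ |c_n|^2.
Compute the left side: (1/(2π)) [∫_0^π 11^2 dx + ∫_π^{2π} (-7)^2 dx] = (1/(2π)) · (121π + 49π) = (121 + 49)/2 = 85.
So Σ_{n ∈ Z} |c_n|^2 = 85.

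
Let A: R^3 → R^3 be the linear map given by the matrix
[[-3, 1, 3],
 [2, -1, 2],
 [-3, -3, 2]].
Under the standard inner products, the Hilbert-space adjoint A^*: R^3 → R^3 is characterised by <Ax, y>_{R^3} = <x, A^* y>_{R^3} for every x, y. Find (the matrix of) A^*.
A^* = A^T =
[[-3, 2, -3],
 [1, -1, -3],
 [3, 2, 2]]

For real matrices with standard dot products, the defining identity <Ax, y> = <x, A^* y> gives (Ax)^T y = x^T (A^*) y, i.e. x^T A^T y = x^T (A^*) y. Since this holds for all x, y, we must have A^* = A^T. Therefore
A^* =
[[-3, 2, -3],
 [1, -1, -3],
 [3, 2, 2]].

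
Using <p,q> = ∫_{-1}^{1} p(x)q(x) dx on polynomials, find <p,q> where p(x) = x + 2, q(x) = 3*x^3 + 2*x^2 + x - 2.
<p,q> = -52/15

Expand the product: p(x)·q(x) = 3*x^4 + 8*x^3 + 5*x^2 - 4.
∫_{-1}^{1} of each monomial x^k gives [2/(k+1) if k even, 0 if k odd]. Integrating term-by-term (or equivalently evaluating the antiderivative F(x) = 3*x^5/5 + 2*x^4 + 5*x^3/3 - 4*x at the endpoints):
  F(1) − F(−1) = 4/15 − (56/15) = -52/15.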